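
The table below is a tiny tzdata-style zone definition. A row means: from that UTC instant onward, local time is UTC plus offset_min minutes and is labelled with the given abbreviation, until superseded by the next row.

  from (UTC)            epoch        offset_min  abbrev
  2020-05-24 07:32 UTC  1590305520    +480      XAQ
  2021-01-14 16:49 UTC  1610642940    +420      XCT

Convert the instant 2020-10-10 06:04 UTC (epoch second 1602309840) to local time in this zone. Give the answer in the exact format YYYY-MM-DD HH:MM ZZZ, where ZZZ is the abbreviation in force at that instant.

Query: 2020-10-10 06:04 UTC
Rule 1/2 (XAQ, +08:00): 2020-05-24 07:32 UTC ≤ query < 2021-01-14 16:49 UTC
6·60 + 4 + 480 = 844 min
844 = 0·1440 + 844; 844 = 14·60 + 4 → 14:04, same day
→ 2020-10-10 14:04 XAQ

2020-10-10 14:04 XAQ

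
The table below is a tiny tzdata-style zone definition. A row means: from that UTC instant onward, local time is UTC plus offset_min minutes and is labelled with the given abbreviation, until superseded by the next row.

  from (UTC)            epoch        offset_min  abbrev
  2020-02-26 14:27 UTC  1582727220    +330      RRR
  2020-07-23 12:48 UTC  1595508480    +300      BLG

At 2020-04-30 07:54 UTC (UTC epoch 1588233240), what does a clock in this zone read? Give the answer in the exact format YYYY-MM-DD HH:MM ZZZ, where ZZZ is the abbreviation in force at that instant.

Query: 2020-04-30 07:54 UTC
Rule 1/2 (RRR, +05:30): 2020-02-26 14:27 UTC ≤ query < 2020-07-23 12:48 UTC
7·60 + 54 + 330 = 804 min
804 = 0·1440 + 804; 804 = 13·60 + 24 → 13:24, same day
→ 2020-04-30 13:24 RRR

2020-04-30 13:24 RRR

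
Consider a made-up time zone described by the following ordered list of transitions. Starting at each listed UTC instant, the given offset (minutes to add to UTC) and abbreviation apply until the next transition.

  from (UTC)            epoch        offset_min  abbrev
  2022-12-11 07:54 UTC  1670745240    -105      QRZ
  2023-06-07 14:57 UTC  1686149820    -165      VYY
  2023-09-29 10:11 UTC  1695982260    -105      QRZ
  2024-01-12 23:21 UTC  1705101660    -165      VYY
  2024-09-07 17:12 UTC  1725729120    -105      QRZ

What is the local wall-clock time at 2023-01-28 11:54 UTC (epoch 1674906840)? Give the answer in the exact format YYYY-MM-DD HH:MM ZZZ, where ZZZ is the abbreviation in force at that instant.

Query: 2023-01-28 11:54 UTC
Rule 1/5 (QRZ, -01:45): 2022-12-11 07:54 UTC ≤ query < 2023-06-07 14:57 UTC
11·60 + 54 - 105 = 609 min
609 = 0·1440 + 609; 609 = 10·60 + 9 → 10:09, same day
→ 2023-01-28 10:09 QRZ

2023-01-28 10:09 QRZ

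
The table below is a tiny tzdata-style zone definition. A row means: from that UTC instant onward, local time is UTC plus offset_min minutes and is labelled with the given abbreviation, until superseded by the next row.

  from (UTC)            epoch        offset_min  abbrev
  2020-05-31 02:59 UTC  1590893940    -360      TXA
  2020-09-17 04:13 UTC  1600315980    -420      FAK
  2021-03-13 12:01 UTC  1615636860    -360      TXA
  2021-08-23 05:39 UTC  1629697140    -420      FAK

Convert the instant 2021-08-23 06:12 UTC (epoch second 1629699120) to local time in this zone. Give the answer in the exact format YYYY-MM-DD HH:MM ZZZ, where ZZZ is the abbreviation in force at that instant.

Query: 2021-08-23 06:12 UTC
Rule 4/4 (FAK, -07:00): 2021-08-23 05:39 UTC ≤ query < +∞
6·60 + 12 - 420 = -48 min
-48 = -1·1440 + 1392; 1392 = 23·60 + 12 → 23:12, 2021-08-23 - 1 day = 2021-08-22
→ 2021-08-22 23:12 FAK

2021-08-22 23:12 FAK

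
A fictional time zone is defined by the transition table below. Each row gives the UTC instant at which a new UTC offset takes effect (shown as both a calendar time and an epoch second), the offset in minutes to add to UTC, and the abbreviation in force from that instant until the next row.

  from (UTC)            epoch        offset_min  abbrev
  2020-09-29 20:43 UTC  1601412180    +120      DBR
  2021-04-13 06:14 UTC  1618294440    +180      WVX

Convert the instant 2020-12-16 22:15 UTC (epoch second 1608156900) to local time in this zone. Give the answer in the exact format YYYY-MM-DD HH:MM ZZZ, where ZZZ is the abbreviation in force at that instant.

Query: 2020-12-16 22:15 UTC
Rule 1/2 (DBR, +02:00): 2020-09-29 20:43 UTC ≤ query < 2021-04-13 06:14 UTC
22·60 + 15 + 120 = 1455 min
1455 = 1·1440 + 15; 15 = 0·60 + 15 → 00:15, 2020-12-16 + 1 day = 2020-12-17
→ 2020-12-17 00:15 DBR

2020-12-17 00:15 DBR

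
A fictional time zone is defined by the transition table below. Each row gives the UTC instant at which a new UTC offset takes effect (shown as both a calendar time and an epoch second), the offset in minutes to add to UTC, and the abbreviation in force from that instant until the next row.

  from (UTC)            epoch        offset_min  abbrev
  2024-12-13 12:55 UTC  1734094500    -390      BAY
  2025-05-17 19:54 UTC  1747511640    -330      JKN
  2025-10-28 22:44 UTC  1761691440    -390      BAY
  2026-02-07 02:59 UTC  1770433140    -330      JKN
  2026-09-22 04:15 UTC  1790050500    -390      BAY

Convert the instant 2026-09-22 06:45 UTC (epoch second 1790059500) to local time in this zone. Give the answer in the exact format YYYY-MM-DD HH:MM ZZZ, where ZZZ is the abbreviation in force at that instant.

Query: 2026-09-22 06:45 UTC
Rule 5/5 (BAY, -06:30): 2026-09-22 04:15 UTC ≤ query < +∞
6·60 + 45 - 390 = 15 min
15 = 0·1440 + 15; 15 = 0·60 + 15 → 00:15, same day
→ 2026-09-22 00:15 BAY

2026-09-22 00:15 BAY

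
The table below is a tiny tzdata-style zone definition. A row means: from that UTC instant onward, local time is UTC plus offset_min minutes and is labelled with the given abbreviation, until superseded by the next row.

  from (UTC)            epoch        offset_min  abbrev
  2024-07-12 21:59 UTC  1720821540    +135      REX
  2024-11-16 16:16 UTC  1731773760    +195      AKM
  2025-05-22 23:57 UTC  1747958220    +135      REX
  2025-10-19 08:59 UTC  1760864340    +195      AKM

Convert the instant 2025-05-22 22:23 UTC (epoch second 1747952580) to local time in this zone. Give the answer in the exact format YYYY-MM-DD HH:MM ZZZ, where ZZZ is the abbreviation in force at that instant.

Query: 2025-05-22 22:23 UTC
Rule 2/4 (AKM, +03:15): 2024-11-16 16:16 UTC ≤ query < 2025-05-22 23:57 UTC
22·60 + 23 + 195 = 1538 min
1538 = 1·1440 + 98; 98 = 1·60 + 38 → 01:38, 2025-05-22 + 1 day = 2025-05-23
→ 2025-05-23 01:38 AKM

2025-05-23 01:38 AKM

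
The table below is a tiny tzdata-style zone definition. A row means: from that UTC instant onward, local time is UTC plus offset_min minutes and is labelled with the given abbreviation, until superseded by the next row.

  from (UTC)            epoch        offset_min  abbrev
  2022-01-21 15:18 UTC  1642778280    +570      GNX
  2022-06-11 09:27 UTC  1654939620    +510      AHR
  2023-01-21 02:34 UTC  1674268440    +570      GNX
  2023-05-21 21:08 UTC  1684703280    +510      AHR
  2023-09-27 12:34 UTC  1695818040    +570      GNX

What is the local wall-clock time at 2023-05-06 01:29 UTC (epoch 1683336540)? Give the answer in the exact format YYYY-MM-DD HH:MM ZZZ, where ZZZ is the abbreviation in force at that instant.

2023-05-06 10:59 GNX

Query: 2023-05-06 01:29 UTC
Rule 3/5 (GNX, +09:30): 2023-01-21 02:34 UTC ≤ query < 2023-05-21 21:08 UTC
1·60 + 29 + 570 = 659 min
659 = 0·1440 + 659; 659 = 10·60 + 59 → 10:59, same day
→ 2023-05-06 10:59 GNX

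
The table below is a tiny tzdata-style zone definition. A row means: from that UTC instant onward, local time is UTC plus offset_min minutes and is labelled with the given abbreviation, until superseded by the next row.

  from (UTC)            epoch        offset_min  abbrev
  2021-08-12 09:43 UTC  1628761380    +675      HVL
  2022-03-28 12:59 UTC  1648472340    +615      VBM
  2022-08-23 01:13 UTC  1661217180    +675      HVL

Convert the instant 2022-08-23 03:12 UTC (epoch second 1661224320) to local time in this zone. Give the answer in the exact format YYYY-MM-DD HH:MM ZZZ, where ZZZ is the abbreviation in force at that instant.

Query: 2022-08-23 03:12 UTC
Rule 3/3 (HVL, +11:15): 2022-08-23 01:13 UTC ≤ query < +∞
3·60 + 12 + 675 = 867 min
867 = 0·1440 + 867; 867 = 14·60 + 27 → 14:27, same day
→ 2022-08-23 14:27 HVL

2022-08-23 14:27 HVL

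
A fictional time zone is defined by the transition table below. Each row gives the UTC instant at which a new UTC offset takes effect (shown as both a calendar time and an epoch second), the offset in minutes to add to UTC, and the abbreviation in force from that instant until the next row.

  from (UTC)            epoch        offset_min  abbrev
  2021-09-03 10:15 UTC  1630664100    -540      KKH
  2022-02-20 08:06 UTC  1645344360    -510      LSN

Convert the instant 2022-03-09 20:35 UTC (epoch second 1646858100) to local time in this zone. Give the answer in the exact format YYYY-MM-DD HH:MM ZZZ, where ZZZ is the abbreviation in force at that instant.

2022-03-09 12:05 LSN

Query: 2022-03-09 20:35 UTC
Rule 2/2 (LSN, -08:30): 2022-02-20 08:06 UTC ≤ query < +∞
20·60 + 35 - 510 = 725 min
725 = 0·1440 + 725; 725 = 12·60 + 5 → 12:05, same day
→ 2022-03-09 12:05 LSN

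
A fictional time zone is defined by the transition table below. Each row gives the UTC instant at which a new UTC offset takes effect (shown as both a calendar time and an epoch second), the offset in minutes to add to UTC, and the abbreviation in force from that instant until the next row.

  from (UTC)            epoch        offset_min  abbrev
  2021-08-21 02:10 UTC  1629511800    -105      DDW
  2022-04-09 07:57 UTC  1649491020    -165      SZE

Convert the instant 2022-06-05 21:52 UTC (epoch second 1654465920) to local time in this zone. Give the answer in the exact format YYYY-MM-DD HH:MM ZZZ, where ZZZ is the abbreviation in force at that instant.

Query: 2022-06-05 21:52 UTC
Rule 2/2 (SZE, -02:45): 2022-04-09 07:57 UTC ≤ query < +∞
21·60 + 52 - 165 = 1147 min
1147 = 0·1440 + 1147; 1147 = 19·60 + 7 → 19:07, same day
→ 2022-06-05 19:07 SZE

2022-06-05 19:07 SZE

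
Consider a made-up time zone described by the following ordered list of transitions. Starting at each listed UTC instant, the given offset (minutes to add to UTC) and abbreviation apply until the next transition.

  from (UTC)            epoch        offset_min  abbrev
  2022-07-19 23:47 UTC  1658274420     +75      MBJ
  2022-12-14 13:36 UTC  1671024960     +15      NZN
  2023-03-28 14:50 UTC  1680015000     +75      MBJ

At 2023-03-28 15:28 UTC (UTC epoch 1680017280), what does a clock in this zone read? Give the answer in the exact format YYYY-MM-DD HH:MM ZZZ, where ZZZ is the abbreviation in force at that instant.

Query: 2023-03-28 15:28 UTC
Rule 3/3 (MBJ, +01:15): 2023-03-28 14:50 UTC ≤ query < +∞
15·60 + 28 + 75 = 1003 min
1003 = 0·1440 + 1003; 1003 = 16·60 + 43 → 16:43, same day
→ 2023-03-28 16:43 MBJ

2023-03-28 16:43 MBJ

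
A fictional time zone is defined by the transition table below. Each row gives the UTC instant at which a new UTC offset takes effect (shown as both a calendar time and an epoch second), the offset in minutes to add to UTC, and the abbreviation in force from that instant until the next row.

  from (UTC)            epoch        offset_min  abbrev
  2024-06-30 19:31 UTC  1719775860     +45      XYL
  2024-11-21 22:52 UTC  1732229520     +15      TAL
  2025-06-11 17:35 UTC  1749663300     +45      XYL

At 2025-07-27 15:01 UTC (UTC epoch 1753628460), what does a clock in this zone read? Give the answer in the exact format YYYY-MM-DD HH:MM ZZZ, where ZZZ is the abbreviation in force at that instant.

2025-07-27 15:46 XYL

Query: 2025-07-27 15:01 UTC
Rule 3/3 (XYL, +00:45): 2025-06-11 17:35 UTC ≤ query < +∞
15·60 + 1 + 45 = 946 min
946 = 0·1440 + 946; 946 = 15·60 + 46 → 15:46, same day
→ 2025-07-27 15:46 XYL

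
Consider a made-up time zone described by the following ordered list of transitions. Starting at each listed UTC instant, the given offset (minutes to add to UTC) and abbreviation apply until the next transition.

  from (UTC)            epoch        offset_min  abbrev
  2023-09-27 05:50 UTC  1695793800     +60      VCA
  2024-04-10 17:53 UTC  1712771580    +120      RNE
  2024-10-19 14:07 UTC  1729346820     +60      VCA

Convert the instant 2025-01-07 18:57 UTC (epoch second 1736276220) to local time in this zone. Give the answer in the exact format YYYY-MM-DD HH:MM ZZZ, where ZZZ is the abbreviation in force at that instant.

2025-01-07 19:57 VCA

Query: 2025-01-07 18:57 UTC
Rule 3/3 (VCA, +01:00): 2024-10-19 14:07 UTC ≤ query < +∞
18·60 + 57 + 60 = 1197 min
1197 = 0·1440 + 1197; 1197 = 19·60 + 57 → 19:57, same day
→ 2025-01-07 19:57 VCA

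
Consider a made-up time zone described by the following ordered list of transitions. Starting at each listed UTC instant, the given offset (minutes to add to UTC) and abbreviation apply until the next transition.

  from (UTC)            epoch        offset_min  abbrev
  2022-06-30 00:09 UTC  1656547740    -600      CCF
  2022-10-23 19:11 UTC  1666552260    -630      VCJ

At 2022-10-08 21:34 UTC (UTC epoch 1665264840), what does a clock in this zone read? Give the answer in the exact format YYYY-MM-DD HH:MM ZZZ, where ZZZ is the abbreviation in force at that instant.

Query: 2022-10-08 21:34 UTC
Rule 1/2 (CCF, -10:00): 2022-06-30 00:09 UTC ≤ query < 2022-10-23 19:11 UTC
21·60 + 34 - 600 = 694 min
694 = 0·1440 + 694; 694 = 11·60 + 34 → 11:34, same day
→ 2022-10-08 11:34 CCF

2022-10-08 11:34 CCF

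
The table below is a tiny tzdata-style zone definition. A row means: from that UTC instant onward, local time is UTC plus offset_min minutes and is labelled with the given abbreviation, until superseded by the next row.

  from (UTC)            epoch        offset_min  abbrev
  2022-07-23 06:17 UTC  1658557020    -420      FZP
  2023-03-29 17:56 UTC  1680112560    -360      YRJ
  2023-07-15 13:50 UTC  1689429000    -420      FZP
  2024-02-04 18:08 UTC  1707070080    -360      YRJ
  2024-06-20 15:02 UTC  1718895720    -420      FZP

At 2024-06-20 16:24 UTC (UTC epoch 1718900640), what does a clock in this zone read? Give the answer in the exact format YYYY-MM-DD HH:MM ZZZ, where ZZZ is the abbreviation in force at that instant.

Query: 2024-06-20 16:24 UTC
Rule 5/5 (FZP, -07:00): 2024-06-20 15:02 UTC ≤ query < +∞
16·60 + 24 - 420 = 564 min
564 = 0·1440 + 564; 564 = 9·60 + 24 → 09:24, same day
→ 2024-06-20 09:24 FZP

2024-06-20 09:24 FZP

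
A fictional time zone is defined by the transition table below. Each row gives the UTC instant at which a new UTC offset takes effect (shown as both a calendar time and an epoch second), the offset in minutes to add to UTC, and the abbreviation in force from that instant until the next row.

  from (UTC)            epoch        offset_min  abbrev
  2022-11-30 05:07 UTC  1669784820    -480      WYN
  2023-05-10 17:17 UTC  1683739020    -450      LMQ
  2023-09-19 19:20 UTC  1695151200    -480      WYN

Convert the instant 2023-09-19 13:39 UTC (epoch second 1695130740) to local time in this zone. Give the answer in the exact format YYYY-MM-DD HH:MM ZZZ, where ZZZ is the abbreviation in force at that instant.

Query: 2023-09-19 13:39 UTC
Rule 2/3 (LMQ, -07:30): 2023-05-10 17:17 UTC ≤ query < 2023-09-19 19:20 UTC
13·60 + 39 - 450 = 369 min
369 = 0·1440 + 369; 369 = 6·60 + 9 → 06:09, same day
→ 2023-09-19 06:09 LMQ

2023-09-19 06:09 LMQ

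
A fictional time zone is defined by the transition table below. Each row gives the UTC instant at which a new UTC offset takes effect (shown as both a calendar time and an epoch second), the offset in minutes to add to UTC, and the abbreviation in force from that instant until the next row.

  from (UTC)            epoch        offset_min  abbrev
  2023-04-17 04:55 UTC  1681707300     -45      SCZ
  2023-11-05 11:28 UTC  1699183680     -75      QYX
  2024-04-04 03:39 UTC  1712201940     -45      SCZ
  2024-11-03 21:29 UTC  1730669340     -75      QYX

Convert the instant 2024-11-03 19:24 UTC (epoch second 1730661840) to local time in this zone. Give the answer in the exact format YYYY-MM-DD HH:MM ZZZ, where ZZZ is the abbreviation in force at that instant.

2024-11-03 18:39 SCZ

Query: 2024-11-03 19:24 UTC
Rule 3/4 (SCZ, -00:45): 2024-04-04 03:39 UTC ≤ query < 2024-11-03 21:29 UTC
19·60 + 24 - 45 = 1119 min
1119 = 0·1440 + 1119; 1119 = 18·60 + 39 → 18:39, same day
→ 2024-11-03 18:39 SCZ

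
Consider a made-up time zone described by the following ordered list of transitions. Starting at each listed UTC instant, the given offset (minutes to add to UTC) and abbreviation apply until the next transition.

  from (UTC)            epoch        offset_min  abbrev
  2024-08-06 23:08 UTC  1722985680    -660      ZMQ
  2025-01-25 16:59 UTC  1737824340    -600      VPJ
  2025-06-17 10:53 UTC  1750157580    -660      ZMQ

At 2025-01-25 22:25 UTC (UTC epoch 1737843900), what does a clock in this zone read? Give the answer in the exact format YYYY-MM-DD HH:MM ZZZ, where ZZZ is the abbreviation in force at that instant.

2025-01-25 12:25 VPJ

Query: 2025-01-25 22:25 UTC
Rule 2/3 (VPJ, -10:00): 2025-01-25 16:59 UTC ≤ query < 2025-06-17 10:53 UTC
22·60 + 25 - 600 = 745 min
745 = 0·1440 + 745; 745 = 12·60 + 25 → 12:25, same day
→ 2025-01-25 12:25 VPJ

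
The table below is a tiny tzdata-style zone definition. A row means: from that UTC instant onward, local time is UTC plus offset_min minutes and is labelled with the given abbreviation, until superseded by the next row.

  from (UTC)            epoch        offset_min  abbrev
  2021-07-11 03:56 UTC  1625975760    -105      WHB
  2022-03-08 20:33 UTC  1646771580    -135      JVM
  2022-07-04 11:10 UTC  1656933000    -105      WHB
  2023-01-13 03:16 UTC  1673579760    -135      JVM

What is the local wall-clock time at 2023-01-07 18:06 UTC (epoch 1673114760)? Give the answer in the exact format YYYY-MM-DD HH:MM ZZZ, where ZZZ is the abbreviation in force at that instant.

Query: 2023-01-07 18:06 UTC
Rule 3/4 (WHB, -01:45): 2022-07-04 11:10 UTC ≤ query < 2023-01-13 03:16 UTC
18·60 + 6 - 105 = 981 min
981 = 0·1440 + 981; 981 = 16·60 + 21 → 16:21, same day
→ 2023-01-07 16:21 WHB

2023-01-07 16:21 WHB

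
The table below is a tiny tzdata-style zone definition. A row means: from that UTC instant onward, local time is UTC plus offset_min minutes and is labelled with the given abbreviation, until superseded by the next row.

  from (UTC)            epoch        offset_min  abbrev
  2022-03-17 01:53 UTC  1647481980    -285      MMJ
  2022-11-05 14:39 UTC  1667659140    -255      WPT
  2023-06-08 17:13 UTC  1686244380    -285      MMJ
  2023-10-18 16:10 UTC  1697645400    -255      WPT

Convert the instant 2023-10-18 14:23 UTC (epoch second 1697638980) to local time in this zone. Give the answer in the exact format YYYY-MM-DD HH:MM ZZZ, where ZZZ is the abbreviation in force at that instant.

2023-10-18 09:38 MMJ

Query: 2023-10-18 14:23 UTC
Rule 3/4 (MMJ, -04:45): 2023-06-08 17:13 UTC ≤ query < 2023-10-18 16:10 UTC
14·60 + 23 - 285 = 578 min
578 = 0·1440 + 578; 578 = 9·60 + 38 → 09:38, same day
→ 2023-10-18 09:38 MMJ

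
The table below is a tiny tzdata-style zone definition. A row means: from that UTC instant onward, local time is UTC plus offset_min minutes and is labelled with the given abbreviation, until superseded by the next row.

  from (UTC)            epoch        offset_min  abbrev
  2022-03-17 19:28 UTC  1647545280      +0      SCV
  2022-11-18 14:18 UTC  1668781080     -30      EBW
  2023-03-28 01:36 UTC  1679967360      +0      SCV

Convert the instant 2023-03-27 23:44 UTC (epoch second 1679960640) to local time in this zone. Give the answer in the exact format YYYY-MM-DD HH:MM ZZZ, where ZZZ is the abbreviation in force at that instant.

Query: 2023-03-27 23:44 UTC
Rule 2/3 (EBW, -00:30): 2022-11-18 14:18 UTC ≤ query < 2023-03-28 01:36 UTC
23·60 + 44 - 30 = 1394 min
1394 = 0·1440 + 1394; 1394 = 23·60 + 14 → 23:14, same day
→ 2023-03-27 23:14 EBW

2023-03-27 23:14 EBW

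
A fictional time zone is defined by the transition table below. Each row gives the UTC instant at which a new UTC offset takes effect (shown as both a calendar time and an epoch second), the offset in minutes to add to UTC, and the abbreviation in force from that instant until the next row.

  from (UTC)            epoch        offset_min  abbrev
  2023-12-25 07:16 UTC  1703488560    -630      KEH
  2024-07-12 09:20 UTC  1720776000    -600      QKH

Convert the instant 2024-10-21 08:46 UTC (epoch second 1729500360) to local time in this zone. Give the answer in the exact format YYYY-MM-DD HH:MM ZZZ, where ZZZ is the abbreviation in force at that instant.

Query: 2024-10-21 08:46 UTC
Rule 2/2 (QKH, -10:00): 2024-07-12 09:20 UTC ≤ query < +∞
8·60 + 46 - 600 = -74 min
-74 = -1·1440 + 1366; 1366 = 22·60 + 46 → 22:46, 2024-10-21 - 1 day = 2024-10-20
→ 2024-10-20 22:46 QKH

2024-10-20 22:46 QKH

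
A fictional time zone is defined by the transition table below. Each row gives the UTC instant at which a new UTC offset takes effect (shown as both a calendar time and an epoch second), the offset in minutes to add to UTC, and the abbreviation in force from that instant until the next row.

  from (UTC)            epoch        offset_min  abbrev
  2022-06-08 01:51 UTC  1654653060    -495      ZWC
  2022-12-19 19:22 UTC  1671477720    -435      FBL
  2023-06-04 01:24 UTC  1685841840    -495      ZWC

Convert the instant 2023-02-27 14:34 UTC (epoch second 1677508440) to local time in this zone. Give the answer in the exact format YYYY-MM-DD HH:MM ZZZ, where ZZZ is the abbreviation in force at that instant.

2023-02-27 07:19 FBL

Query: 2023-02-27 14:34 UTC
Rule 2/3 (FBL, -07:15): 2022-12-19 19:22 UTC ≤ query < 2023-06-04 01:24 UTC
14·60 + 34 - 435 = 439 min
439 = 0·1440 + 439; 439 = 7·60 + 19 → 07:19, same day
→ 2023-02-27 07:19 FBL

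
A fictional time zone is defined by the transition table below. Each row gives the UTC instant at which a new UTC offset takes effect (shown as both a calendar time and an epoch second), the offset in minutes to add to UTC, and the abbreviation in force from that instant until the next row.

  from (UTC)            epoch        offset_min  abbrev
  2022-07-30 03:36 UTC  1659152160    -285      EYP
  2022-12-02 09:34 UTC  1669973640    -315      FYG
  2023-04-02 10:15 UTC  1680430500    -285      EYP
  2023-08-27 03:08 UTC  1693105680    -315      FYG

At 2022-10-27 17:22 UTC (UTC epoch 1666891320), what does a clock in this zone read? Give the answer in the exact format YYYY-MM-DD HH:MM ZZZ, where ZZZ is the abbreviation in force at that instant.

2022-10-27 12:37 EYP

Query: 2022-10-27 17:22 UTC
Rule 1/4 (EYP, -04:45): 2022-07-30 03:36 UTC ≤ query < 2022-12-02 09:34 UTC
17·60 + 22 - 285 = 757 min
757 = 0·1440 + 757; 757 = 12·60 + 37 → 12:37, same day
→ 2022-10-27 12:37 EYP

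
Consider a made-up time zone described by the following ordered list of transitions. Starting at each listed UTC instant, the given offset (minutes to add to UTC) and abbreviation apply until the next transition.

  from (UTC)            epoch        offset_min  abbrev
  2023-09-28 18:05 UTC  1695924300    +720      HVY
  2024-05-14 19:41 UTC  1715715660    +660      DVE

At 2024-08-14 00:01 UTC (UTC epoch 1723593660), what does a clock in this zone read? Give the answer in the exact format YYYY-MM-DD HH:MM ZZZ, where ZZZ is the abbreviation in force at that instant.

2024-08-14 11:01 DVE

Query: 2024-08-14 00:01 UTC
Rule 2/2 (DVE, +11:00): 2024-05-14 19:41 UTC ≤ query < +∞
0·60 + 1 + 660 = 661 min
661 = 0·1440 + 661; 661 = 11·60 + 1 → 11:01, same day
→ 2024-08-14 11:01 DVE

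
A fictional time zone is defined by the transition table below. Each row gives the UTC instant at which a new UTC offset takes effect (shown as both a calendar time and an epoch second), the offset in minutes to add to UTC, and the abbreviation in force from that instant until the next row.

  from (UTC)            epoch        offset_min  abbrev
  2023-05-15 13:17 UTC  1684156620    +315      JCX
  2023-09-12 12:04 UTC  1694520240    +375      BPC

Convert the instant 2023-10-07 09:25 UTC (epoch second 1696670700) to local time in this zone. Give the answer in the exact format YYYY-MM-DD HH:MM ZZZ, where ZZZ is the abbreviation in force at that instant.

2023-10-07 15:40 BPC

Query: 2023-10-07 09:25 UTC
Rule 2/2 (BPC, +06:15): 2023-09-12 12:04 UTC ≤ query < +∞
9·60 + 25 + 375 = 940 min
940 = 0·1440 + 940; 940 = 15·60 + 40 → 15:40, same day
→ 2023-10-07 15:40 BPC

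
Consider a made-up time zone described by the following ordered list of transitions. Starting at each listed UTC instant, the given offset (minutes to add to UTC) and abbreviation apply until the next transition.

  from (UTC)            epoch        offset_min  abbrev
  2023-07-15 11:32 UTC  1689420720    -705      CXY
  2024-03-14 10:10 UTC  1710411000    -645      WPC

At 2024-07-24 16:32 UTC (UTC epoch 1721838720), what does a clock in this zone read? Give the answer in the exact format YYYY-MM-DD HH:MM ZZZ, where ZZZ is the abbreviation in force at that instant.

2024-07-24 05:47 WPC

Query: 2024-07-24 16:32 UTC
Rule 2/2 (WPC, -10:45): 2024-03-14 10:10 UTC ≤ query < +∞
16·60 + 32 - 645 = 347 min
347 = 0·1440 + 347; 347 = 5·60 + 47 → 05:47, same day
→ 2024-07-24 05:47 WPC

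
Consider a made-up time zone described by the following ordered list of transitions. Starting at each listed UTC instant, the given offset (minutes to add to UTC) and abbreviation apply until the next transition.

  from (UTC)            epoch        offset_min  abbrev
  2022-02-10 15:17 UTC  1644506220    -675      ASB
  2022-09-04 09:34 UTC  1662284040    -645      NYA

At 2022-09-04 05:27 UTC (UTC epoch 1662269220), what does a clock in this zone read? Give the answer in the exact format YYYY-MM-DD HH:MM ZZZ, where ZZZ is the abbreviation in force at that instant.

2022-09-03 18:12 ASB

Query: 2022-09-04 05:27 UTC
Rule 1/2 (ASB, -11:15): 2022-02-10 15:17 UTC ≤ query < 2022-09-04 09:34 UTC
5·60 + 27 - 675 = -348 min
-348 = -1·1440 + 1092; 1092 = 18·60 + 12 → 18:12, 2022-09-04 - 1 day = 2022-09-03
→ 2022-09-03 18:12 ASB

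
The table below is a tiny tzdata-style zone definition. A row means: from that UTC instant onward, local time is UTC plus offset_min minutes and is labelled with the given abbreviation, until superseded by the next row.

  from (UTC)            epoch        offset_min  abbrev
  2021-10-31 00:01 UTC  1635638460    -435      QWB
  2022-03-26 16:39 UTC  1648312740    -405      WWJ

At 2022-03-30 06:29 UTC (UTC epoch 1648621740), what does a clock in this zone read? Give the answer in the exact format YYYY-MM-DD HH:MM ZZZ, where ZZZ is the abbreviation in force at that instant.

2022-03-29 23:44 WWJ

Query: 2022-03-30 06:29 UTC
Rule 2/2 (WWJ, -06:45): 2022-03-26 16:39 UTC ≤ query < +∞
6·60 + 29 - 405 = -16 min
-16 = -1·1440 + 1424; 1424 = 23·60 + 44 → 23:44, 2022-03-30 - 1 day = 2022-03-29
→ 2022-03-29 23:44 WWJ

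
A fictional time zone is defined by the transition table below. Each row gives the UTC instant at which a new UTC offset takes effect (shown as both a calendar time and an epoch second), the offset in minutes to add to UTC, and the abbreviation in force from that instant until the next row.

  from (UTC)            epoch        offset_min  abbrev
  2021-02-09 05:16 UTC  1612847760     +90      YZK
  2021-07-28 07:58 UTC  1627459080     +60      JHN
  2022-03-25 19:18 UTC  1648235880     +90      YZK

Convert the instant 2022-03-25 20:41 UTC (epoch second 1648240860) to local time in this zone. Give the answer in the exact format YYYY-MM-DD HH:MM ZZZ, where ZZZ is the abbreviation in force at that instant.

2022-03-25 22:11 YZK

Query: 2022-03-25 20:41 UTC
Rule 3/3 (YZK, +01:30): 2022-03-25 19:18 UTC ≤ query < +∞
20·60 + 41 + 90 = 1331 min
1331 = 0·1440 + 1331; 1331 = 22·60 + 11 → 22:11, same day
→ 2022-03-25 22:11 YZK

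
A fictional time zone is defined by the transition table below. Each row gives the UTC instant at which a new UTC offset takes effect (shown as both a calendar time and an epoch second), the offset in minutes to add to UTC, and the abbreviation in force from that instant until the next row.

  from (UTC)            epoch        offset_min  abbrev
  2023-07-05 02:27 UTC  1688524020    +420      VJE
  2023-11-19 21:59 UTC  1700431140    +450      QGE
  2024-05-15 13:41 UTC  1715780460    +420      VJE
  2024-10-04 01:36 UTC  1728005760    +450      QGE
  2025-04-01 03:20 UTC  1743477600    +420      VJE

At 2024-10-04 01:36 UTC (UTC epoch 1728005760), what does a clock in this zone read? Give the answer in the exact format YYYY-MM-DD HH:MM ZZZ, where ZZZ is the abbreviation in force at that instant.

2024-10-04 09:06 QGE

Query: 2024-10-04 01:36 UTC
Rule 4/5 (QGE, +07:30): 2024-10-04 01:36 UTC ≤ query < 2025-04-01 03:20 UTC
1·60 + 36 + 450 = 546 min
546 = 0·1440 + 546; 546 = 9·60 + 6 → 09:06, same day
→ 2024-10-04 09:06 QGE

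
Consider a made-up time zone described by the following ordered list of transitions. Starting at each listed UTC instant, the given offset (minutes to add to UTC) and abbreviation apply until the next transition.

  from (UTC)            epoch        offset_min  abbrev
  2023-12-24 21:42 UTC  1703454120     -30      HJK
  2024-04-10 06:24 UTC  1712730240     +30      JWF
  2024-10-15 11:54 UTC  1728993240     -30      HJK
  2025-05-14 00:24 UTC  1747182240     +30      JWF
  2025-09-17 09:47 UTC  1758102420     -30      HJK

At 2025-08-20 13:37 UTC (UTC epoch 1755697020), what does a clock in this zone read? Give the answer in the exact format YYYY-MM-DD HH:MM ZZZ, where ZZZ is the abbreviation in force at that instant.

Query: 2025-08-20 13:37 UTC
Rule 4/5 (JWF, +00:30): 2025-05-14 00:24 UTC ≤ query < 2025-09-17 09:47 UTC
13·60 + 37 + 30 = 847 min
847 = 0·1440 + 847; 847 = 14·60 + 7 → 14:07, same day
→ 2025-08-20 14:07 JWF

2025-08-20 14:07 JWF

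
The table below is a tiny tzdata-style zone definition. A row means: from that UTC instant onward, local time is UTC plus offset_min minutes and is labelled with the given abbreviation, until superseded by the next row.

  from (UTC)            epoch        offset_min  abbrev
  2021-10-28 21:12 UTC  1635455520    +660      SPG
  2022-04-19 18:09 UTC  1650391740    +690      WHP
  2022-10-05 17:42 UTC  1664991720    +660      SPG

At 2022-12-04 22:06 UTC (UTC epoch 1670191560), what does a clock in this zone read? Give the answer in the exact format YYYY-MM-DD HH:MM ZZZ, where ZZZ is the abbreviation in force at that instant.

2022-12-05 09:06 SPG

Query: 2022-12-04 22:06 UTC
Rule 3/3 (SPG, +11:00): 2022-10-05 17:42 UTC ≤ query < +∞
22·60 + 6 + 660 = 1986 min
1986 = 1·1440 + 546; 546 = 9·60 + 6 → 09:06, 2022-12-04 + 1 day = 2022-12-05
→ 2022-12-05 09:06 SPG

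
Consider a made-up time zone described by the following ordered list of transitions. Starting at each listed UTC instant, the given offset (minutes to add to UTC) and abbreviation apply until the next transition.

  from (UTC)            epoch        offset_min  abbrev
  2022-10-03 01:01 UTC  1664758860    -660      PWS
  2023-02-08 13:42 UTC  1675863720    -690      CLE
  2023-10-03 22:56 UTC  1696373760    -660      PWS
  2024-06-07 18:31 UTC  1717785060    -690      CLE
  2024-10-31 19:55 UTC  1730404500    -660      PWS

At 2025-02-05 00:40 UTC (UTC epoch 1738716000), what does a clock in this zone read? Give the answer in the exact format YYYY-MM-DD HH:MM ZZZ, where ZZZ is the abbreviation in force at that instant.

Query: 2025-02-05 00:40 UTC
Rule 5/5 (PWS, -11:00): 2024-10-31 19:55 UTC ≤ query < +∞
0·60 + 40 - 660 = -620 min
-620 = -1·1440 + 820; 820 = 13·60 + 40 → 13:40, 2025-02-05 - 1 day = 2025-02-04
→ 2025-02-04 13:40 PWS

2025-02-04 13:40 PWS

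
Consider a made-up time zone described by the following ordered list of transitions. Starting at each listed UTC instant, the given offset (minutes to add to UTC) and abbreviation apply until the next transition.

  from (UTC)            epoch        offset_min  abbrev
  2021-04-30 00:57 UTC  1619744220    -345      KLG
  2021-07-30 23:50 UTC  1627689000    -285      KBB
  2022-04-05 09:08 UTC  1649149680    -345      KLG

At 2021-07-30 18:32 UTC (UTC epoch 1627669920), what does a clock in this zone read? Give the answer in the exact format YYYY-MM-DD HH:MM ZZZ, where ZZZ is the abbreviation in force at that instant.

2021-07-30 12:47 KLG

Query: 2021-07-30 18:32 UTC
Rule 1/3 (KLG, -05:45): 2021-04-30 00:57 UTC ≤ query < 2021-07-30 23:50 UTC
18·60 + 32 - 345 = 767 min
767 = 0·1440 + 767; 767 = 12·60 + 47 → 12:47, same day
→ 2021-07-30 12:47 KLG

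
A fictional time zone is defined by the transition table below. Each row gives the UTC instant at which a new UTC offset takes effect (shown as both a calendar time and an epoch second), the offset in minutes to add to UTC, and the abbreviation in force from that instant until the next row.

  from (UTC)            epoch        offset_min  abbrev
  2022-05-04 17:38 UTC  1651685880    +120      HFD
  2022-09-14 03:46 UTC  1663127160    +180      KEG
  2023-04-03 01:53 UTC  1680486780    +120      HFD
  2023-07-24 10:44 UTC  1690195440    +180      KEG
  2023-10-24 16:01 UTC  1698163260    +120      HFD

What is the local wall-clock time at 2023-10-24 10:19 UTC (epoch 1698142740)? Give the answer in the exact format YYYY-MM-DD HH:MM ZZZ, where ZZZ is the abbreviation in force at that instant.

Query: 2023-10-24 10:19 UTC
Rule 4/5 (KEG, +03:00): 2023-07-24 10:44 UTC ≤ query < 2023-10-24 16:01 UTC
10·60 + 19 + 180 = 799 min
799 = 0·1440 + 799; 799 = 13·60 + 19 → 13:19, same day
→ 2023-10-24 13:19 KEG

2023-10-24 13:19 KEG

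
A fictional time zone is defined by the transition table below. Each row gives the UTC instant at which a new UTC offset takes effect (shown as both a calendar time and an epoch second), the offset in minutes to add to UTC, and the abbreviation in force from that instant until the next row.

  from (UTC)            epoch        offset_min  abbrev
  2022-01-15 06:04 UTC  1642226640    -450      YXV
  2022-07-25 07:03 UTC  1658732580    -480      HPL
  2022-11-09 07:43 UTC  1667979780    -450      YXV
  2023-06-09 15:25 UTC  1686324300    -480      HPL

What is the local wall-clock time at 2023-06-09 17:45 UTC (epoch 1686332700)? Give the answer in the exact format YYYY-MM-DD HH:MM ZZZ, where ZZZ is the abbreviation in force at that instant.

Query: 2023-06-09 17:45 UTC
Rule 4/4 (HPL, -08:00): 2023-06-09 15:25 UTC ≤ query < +∞
17·60 + 45 - 480 = 585 min
585 = 0·1440 + 585; 585 = 9·60 + 45 → 09:45, same day
→ 2023-06-09 09:45 HPL

2023-06-09 09:45 HPL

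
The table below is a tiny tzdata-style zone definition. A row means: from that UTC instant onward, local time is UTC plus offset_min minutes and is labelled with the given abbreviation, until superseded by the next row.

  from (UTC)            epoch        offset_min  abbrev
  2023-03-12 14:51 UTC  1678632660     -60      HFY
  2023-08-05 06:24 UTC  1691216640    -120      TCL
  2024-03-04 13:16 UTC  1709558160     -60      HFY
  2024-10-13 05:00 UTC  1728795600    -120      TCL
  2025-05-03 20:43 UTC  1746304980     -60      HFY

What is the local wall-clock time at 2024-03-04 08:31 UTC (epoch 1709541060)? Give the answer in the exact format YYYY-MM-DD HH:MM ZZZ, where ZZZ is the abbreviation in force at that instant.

2024-03-04 06:31 TCL

Query: 2024-03-04 08:31 UTC
Rule 2/5 (TCL, -02:00): 2023-08-05 06:24 UTC ≤ query < 2024-03-04 13:16 UTC
8·60 + 31 - 120 = 391 min
391 = 0·1440 + 391; 391 = 6·60 + 31 → 06:31, same day
→ 2024-03-04 06:31 TCL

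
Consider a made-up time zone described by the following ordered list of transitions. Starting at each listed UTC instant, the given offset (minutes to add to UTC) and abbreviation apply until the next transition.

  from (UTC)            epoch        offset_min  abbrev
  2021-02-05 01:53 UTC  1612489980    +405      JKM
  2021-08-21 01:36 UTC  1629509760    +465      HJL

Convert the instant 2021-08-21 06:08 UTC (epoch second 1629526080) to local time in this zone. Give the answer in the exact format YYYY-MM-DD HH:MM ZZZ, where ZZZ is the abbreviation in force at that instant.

Query: 2021-08-21 06:08 UTC
Rule 2/2 (HJL, +07:45): 2021-08-21 01:36 UTC ≤ query < +∞
6·60 + 8 + 465 = 833 min
833 = 0·1440 + 833; 833 = 13·60 + 53 → 13:53, same day
→ 2021-08-21 13:53 HJL

2021-08-21 13:53 HJL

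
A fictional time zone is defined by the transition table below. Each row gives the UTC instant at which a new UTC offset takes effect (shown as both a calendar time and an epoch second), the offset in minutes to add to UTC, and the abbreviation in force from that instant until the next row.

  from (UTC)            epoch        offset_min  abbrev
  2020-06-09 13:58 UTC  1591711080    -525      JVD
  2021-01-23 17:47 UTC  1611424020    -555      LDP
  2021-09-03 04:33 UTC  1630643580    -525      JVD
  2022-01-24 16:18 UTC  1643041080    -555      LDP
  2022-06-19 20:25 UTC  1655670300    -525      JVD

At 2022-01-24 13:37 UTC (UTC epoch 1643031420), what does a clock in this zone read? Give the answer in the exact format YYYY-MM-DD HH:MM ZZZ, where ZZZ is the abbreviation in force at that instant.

Query: 2022-01-24 13:37 UTC
Rule 3/5 (JVD, -08:45): 2021-09-03 04:33 UTC ≤ query < 2022-01-24 16:18 UTC
13·60 + 37 - 525 = 292 min
292 = 0·1440 + 292; 292 = 4·60 + 52 → 04:52, same day
→ 2022-01-24 04:52 JVD

2022-01-24 04:52 JVD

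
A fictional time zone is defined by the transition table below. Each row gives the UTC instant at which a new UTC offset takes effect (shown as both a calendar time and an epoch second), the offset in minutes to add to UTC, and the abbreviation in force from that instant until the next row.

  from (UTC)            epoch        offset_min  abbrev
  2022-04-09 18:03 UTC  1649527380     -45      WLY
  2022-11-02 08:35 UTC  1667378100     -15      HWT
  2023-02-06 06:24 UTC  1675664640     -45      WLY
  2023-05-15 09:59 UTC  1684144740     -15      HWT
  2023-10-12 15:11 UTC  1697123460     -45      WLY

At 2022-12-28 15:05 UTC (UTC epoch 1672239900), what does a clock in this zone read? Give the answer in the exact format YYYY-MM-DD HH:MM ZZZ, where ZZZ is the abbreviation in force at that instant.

2022-12-28 14:50 HWT

Query: 2022-12-28 15:05 UTC
Rule 2/5 (HWT, -00:15): 2022-11-02 08:35 UTC ≤ query < 2023-02-06 06:24 UTC
15·60 + 5 - 15 = 890 min
890 = 0·1440 + 890; 890 = 14·60 + 50 → 14:50, same day
→ 2022-12-28 14:50 HWT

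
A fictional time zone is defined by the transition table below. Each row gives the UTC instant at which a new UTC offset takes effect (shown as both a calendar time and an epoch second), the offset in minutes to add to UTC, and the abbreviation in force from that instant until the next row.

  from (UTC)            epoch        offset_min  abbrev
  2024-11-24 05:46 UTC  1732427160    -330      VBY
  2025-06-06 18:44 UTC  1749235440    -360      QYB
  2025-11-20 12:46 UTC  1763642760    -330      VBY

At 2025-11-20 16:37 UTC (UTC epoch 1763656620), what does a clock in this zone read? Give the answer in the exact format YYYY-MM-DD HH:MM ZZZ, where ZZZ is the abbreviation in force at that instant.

Query: 2025-11-20 16:37 UTC
Rule 3/3 (VBY, -05:30): 2025-11-20 12:46 UTC ≤ query < +∞
16·60 + 37 - 330 = 667 min
667 = 0·1440 + 667; 667 = 11·60 + 7 → 11:07, same day
→ 2025-11-20 11:07 VBY

2025-11-20 11:07 VBY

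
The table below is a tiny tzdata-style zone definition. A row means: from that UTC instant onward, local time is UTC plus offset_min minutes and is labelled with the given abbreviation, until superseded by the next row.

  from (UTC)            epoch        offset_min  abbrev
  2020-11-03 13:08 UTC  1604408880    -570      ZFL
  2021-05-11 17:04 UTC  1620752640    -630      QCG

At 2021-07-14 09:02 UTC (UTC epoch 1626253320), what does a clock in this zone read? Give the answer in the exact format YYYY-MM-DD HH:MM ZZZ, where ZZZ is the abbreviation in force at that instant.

Query: 2021-07-14 09:02 UTC
Rule 2/2 (QCG, -10:30): 2021-05-11 17:04 UTC ≤ query < +∞
9·60 + 2 - 630 = -88 min
-88 = -1·1440 + 1352; 1352 = 22·60 + 32 → 22:32, 2021-07-14 - 1 day = 2021-07-13
→ 2021-07-13 22:32 QCG

2021-07-13 22:32 QCG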